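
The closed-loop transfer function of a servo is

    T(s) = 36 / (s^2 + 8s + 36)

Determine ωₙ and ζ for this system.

ωₙ = 6 rad/s, ζ ≈ 0.6667

Compare the denominator to the standard form s^2 + 2ζωₙs + ωₙ².
ωₙ² = 36, so ωₙ = 6 rad/s.
2ζωₙ = 8, so ζ = 8/(2·6) ≈ 0.6667.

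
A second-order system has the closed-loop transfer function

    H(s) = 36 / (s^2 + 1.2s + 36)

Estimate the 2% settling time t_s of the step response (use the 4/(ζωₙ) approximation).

Comparing s^2 + 1.2s + 36 to s^2 + 2ζωₙs + ωₙ²: ωₙ = 6 rad/s and ζ = 1.2/(2·6) = 0.1.
ζωₙ = 1.2/2 = 0.6, so t_s ≈ 4/(ζωₙ) = 4/0.6 ≈ 6.667 s.

t_s ≈ 6.667 s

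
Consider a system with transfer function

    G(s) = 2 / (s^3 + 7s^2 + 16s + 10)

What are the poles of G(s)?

s = -3 ± j, -1

The poles are the roots of the denominator s^3 + 7s^2 + 16s + 10 = 0.
Trying s = -1: the polynomial evaluates to 0, so (s + 1) is a factor.
Dividing out leaves s^2 + 6s + 10 = 0.
The quadratic formula then gives s = -3 ± 1j.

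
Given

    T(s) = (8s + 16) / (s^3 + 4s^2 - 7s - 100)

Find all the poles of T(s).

s = -4 + 3j, -4 - 3j, 4

The poles are the roots of the denominator s^3 + 4s^2 - 7s - 100 = 0.
Trying s = 4: the polynomial evaluates to 0, so (s - 4) is a factor.
Dividing out leaves s^2 + 8s + 25 = 0.
The quadratic formula then gives s = -4 ± 3j.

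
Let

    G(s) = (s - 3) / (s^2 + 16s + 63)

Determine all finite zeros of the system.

s = 3

Set the numerator to zero: s - 3 = 0.
So s = 3.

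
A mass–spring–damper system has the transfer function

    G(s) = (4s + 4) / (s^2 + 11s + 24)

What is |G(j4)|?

|G(j4)| ≈ 0.3688

Substitute s = j4: numerator = 4 + j16, denominator = 8 + j44.
|G(j4)| = |4 + j16| / |8 + j44| = 16.492 / 44.721 ≈ 0.3688.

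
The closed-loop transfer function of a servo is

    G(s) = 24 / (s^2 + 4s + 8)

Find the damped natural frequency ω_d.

ω_d = 2 rad/s

Comparing s^2 + 4s + 8 to s^2 + 2ζωₙs + ωₙ²: ωₙ = √8 ≈ 2.828 rad/s and ζ = 4/(2·√8) ≈ 0.7071.
ζωₙ = 4/2 = 2, so ω_d = ωₙ√(1−ζ²) = √(ωₙ² − (ζωₙ)²) = √(8 − 2²) = √4 = 2 rad/s.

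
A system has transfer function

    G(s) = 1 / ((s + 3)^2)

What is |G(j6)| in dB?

Substitute s = j6: numerator = 1, denominator = -27 + j36.
|G(j6)| = |1| / |-27 + j36| = 1 / 45 ≈ 0.02222.
In decibels: 20·log₁₀(0.02222) ≈ -33.1 dB.

|G(j6)|_dB ≈ -33.1 dB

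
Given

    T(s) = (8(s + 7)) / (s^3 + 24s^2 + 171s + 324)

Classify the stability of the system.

The denominator s^3 + 24s^2 + 171s + 324 factors as (s + 12)(s + 9)(s + 3), giving poles at s = -12, -9, -3.
Since all poles lie strictly in the left half-plane, the system is stable.

stable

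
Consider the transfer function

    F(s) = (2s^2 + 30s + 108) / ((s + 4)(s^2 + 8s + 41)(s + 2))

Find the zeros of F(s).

Set the numerator to zero: 2s^2 + 30s + 108 = 0, i.e. 2·(s^2 + 15s + 54) = 0.
Factoring: (s + 6)(s + 9) = 0.

s = -6, -9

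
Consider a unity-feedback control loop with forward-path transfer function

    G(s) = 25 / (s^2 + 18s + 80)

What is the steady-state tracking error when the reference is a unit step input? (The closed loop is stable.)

e_ss = 0.7619

G(s) has no poles at the origin.
This is a Type 0 system. Kp = lim_{s→0} G(s) = 25/80 = 5/16.
e_ss = 1/(1 + Kp) = 1/(1 + 5/16) = 16/21 ≈ 0.7619.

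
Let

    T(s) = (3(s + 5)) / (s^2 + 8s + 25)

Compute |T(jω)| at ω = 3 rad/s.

|T(j3)| ≈ 0.6065

Substitute s = j3: numerator = 15 + j9, denominator = 16 + j24.
|T(j3)| = |15 + j9| / |16 + j24| = 17.493 / 28.844 ≈ 0.6065.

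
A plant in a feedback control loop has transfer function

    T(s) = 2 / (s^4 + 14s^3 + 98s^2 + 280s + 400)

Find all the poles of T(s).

The poles are the roots of the denominator s^4 + 14s^3 + 98s^2 + 280s + 400 = 0.
No real roots exist; factor into two real quadratics: (s^2 + 4s + 8)(s^2 + 10s + 50) = 0.
Each quadratic gives a conjugate pair via the quadratic formula.

s = -2 + 2j, -2 - 2j, -5 + 5j, -5 - 5j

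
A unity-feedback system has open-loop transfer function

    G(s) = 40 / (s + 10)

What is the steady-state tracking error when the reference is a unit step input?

G(s) has no poles at the origin.
This is a Type 0 system. Kp = lim_{s→0} G(s) = 40/10 = 4.
e_ss = 1/(1 + Kp) = 1/(1 + 4) = 1/5 ≈ 0.2000.

e_ss = 0.2000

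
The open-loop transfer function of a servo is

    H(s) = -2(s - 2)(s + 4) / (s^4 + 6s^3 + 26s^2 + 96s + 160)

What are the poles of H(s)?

s = 4j, -4j, -3 + j, -3 - j

The poles are the roots of the denominator s^4 + 6s^3 + 26s^2 + 96s + 160 = 0.
No real roots exist; factor into two real quadratics: (s^2 + 16)(s^2 + 6s + 10) = 0.
Each quadratic gives a conjugate pair via the quadratic formula.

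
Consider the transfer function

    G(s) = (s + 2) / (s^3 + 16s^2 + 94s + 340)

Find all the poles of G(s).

s = -3 ± 5j, -10

The poles are the roots of the denominator s^3 + 16s^2 + 94s + 340 = 0.
Trying s = -10: the polynomial evaluates to 0, so (s + 10) is a factor.
Dividing out leaves s^2 + 6s + 34 = 0.
The quadratic formula then gives s = -3 ± 5j.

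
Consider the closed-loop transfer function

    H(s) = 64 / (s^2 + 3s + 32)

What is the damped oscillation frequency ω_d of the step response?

ω_d ≈ 5.454 rad/s

Comparing s^2 + 3s + 32 to s^2 + 2ζωₙs + ωₙ²: ωₙ = √32 ≈ 5.657 rad/s and ζ = 3/(2·√32) ≈ 0.2652.
ζωₙ = 3/2 = 1.5, so ω_d = ωₙ√(1−ζ²) = √(ωₙ² − (ζωₙ)²) = √(32 − 1.5²) = √29.75 ≈ 5.454 rad/s.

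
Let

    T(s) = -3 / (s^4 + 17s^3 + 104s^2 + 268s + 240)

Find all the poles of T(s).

The poles are the roots of the denominator s^4 + 17s^3 + 104s^2 + 268s + 240 = 0.
Trying s = -6: the polynomial evaluates to 0, so (s + 6) is a factor.
Dividing out leaves s^3 + 11s^2 + 38s + 40 = 0.
This factors further as (s + 2)(s + 4)(s + 5) = 0.

s = -6, -2, -4, -5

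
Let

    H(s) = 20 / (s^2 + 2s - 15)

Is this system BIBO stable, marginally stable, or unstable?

The denominator s^2 + 2s - 15 factors as (s + 5)(s - 3), giving poles at s = -5, 3.
Since the pole(s) at s = 3 lie in the right half-plane, the system is unstable.

unstable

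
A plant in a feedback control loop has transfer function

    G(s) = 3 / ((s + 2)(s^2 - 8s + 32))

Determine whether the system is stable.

The poles can be read from the denominator factors: s = -2, 4 ± 4j.
Since the pole(s) at s = 4 + 4j, 4 - 4j lie in the right half-plane, the system is unstable.

unstable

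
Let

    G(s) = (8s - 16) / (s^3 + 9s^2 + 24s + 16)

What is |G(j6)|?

Substitute s = j6: numerator = -16 + j48, denominator = -308 - j72.
|G(j6)| = |-16 + j48| / |-308 - j72| = 50.596 / 316.30 ≈ 0.1600.

|G(j6)| ≈ 0.1600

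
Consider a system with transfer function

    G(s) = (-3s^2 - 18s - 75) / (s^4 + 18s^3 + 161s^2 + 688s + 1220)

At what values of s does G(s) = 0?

s = -3 ± 4j

Set the numerator to zero: -3s^2 - 18s - 75 = 0, i.e. -3·(s^2 + 6s + 25) = 0.
Factoring: (s^2 + 6s + 25) = 0.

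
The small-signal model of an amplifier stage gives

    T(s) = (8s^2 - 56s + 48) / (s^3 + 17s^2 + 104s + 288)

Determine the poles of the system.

s = -4 + 4j, -4 - 4j, -9

The poles are the roots of the denominator s^3 + 17s^2 + 104s + 288 = 0.
Trying s = -9: the polynomial evaluates to 0, so (s + 9) is a factor.
Dividing out leaves s^2 + 8s + 32 = 0.
The quadratic formula then gives s = -4 ± 4j.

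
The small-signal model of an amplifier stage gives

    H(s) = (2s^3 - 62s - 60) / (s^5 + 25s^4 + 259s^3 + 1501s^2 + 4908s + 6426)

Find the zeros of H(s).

s = 6, -1, -5

Set the numerator to zero: 2s^3 - 62s - 60 = 0, i.e. 2·(s^3 - 31s - 30) = 0.
Factoring: (s - 6)(s + 1)(s + 5) = 0.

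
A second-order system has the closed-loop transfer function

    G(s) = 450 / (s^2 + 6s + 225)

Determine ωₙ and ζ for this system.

ωₙ = 15 rad/s, ζ = 0.2

Compare the denominator to the standard form s^2 + 2ζωₙs + ωₙ².
ωₙ² = 225, so ωₙ = 15 rad/s.
2ζωₙ = 6, so ζ = 6/(2·15) = 0.2.
With ζ = 0.2 the response is underdamped.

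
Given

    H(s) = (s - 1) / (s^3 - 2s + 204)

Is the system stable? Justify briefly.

unstable

The denominator s^3 - 2s + 204 factors as (s^2 - 6s + 34)(s + 6), giving poles at s = 3 + 5j, 3 - 5j, -6.
Since the pole(s) at s = 3 + 5j, 3 - 5j lie in the right half-plane, the system is unstable.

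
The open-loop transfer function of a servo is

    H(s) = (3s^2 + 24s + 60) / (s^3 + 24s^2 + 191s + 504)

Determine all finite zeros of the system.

Set the numerator to zero: 3s^2 + 24s + 60 = 0, i.e. 3·(s^2 + 8s + 20) = 0.
Factoring: (s^2 + 8s + 20) = 0.

s = -4 + 2j, -4 - 2j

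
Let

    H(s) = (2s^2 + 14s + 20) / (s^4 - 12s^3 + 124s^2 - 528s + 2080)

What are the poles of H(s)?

s = 4 + 6j, 4 - 6j, 2 + 6j, 2 - 6j

The poles are the roots of the denominator s^4 - 12s^3 + 124s^2 - 528s + 2080 = 0.
No real roots exist; factor into two real quadratics: (s^2 - 8s + 52)(s^2 - 4s + 40) = 0.
Each quadratic gives a conjugate pair via the quadratic formula.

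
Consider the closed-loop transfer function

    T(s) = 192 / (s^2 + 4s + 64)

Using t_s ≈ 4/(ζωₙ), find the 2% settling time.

Comparing s^2 + 4s + 64 to s^2 + 2ζωₙs + ωₙ²: ωₙ = 8 rad/s and ζ = 4/(2·8) = 0.25.
ζωₙ = 4/2 = 2, so t_s ≈ 4/(ζωₙ) = 4/2 = 2 s.

t_s ≈ 2 s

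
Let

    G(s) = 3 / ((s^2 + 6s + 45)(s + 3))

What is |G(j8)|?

|G(j8)| ≈ 0.006802

Substitute s = j8: numerator = 3, denominator = -441 - j8.
|G(j8)| = |3| / |-441 - j8| = 3 / 441.07 ≈ 0.006802.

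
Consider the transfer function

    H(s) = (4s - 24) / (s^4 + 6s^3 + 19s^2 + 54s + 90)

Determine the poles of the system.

The poles are the roots of the denominator s^4 + 6s^3 + 19s^2 + 54s + 90 = 0.
No real roots exist; factor into two real quadratics: (s^2 + 9)(s^2 + 6s + 10) = 0.
Each quadratic gives a conjugate pair via the quadratic formula.

s = ±3j, -3 ± j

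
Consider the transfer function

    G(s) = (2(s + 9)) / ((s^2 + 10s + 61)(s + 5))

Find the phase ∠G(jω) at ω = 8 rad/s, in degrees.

∠G(j8) ≈ -108.5°

At s = j8: numerator = 18 + j16, denominator = -655 + j376.
∠G = ∠num − ∠den = 41.634° − (150.14°) = -108.5°.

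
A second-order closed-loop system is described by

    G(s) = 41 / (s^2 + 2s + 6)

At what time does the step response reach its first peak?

Comparing s^2 + 2s + 6 to s^2 + 2ζωₙs + ωₙ²: ωₙ = √6 ≈ 2.449 rad/s and ζ = 2/(2·√6) ≈ 0.4082.
ζωₙ = 2/2 = 1, so ω_d = ωₙ√(1−ζ²) = √(ωₙ² − (ζωₙ)²) = √(6 − 1²) = √5 ≈ 2.236 rad/s.
t_p = π/ω_d = π/2.236 ≈ 1.405 s.

t_p ≈ 1.405 s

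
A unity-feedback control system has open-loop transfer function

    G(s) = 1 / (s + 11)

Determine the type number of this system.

The denominator has no factor of s at the origin — no free integrator — so this is a Type 0 system.

Type 0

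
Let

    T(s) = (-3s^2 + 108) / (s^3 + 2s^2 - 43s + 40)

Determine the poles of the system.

s = 5, -8, 1

The poles are the roots of the denominator s^3 + 2s^2 - 43s + 40 = 0.
Trying s = 5: the polynomial evaluates to 0, so (s - 5) is a factor.
Dividing out leaves s^2 + 7s - 8 = 0.
Factoring the quadratic: (s + 8)(s - 1) = 0.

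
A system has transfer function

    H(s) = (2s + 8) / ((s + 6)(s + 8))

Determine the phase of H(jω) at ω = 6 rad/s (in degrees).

∠H(j6) ≈ -25.56°

At s = j6: numerator = 8 + j12, denominator = 12 + j84.
∠H = ∠num − ∠den = 56.310° − (81.870°) = -25.56°.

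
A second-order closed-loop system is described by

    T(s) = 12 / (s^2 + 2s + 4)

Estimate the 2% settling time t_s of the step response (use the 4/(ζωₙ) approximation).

t_s ≈ 4 s

Comparing s^2 + 2s + 4 to s^2 + 2ζωₙs + ωₙ²: ωₙ = 2 rad/s and ζ = 2/(2·2) = 0.5.
ζωₙ = 2/2 = 1, so t_s ≈ 4/(ζωₙ) = 4/1 = 4 s.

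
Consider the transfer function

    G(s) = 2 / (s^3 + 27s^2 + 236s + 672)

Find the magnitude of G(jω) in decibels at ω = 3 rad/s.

Substitute s = j3: numerator = 2, denominator = 429 + j681.
|G(j3)| = |2| / |429 + j681| = 2 / 804.86 ≈ 0.002485.
In decibels: 20·log₁₀(0.002485) ≈ -52.1 dB.

|G(j3)|_dB ≈ -52.1 dB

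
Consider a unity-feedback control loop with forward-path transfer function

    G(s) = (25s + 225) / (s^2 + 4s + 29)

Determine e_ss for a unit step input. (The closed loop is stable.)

G(s) has no poles at the origin.
This is a Type 0 system. Kp = lim_{s→0} G(s) = 225/29.
e_ss = 1/(1 + Kp) = 1/(1 + 225/29) = 29/254 ≈ 0.1142.

e_ss = 0.1142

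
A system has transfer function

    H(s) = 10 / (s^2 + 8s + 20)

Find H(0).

H(0) = 1/2 ≈ 0.5000

At s = 0 each factor (s + a) contributes a and each (s^2 + bs + c) contributes c.
H(0) = 10·1 / ((20)) = 10/20 = 1/2.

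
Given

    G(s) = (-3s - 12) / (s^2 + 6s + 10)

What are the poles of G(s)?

s = -3 + j, -3 - j

The poles are the roots of the denominator s^2 + 6s + 10 = 0.
Using the quadratic formula: s = (-6 ± √(-4))/2 = -3 ± 1j.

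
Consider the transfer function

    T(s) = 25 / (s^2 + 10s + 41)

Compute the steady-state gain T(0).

Set s = 0: T(0) = (25) / (41) = 25/41.

T(0) = 25/41 ≈ 0.6098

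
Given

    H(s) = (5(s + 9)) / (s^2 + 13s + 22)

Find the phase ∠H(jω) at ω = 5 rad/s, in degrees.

At s = j5: numerator = 45 + j25, denominator = -3 + j65.
∠H = ∠num − ∠den = 29.055° − (92.643°) = -63.59°.

∠H(j5) ≈ -63.59°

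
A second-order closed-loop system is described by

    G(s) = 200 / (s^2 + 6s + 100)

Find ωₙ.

ωₙ = 10 rad/s

Compare the denominator to the standard form s^2 + 2ζωₙs + ωₙ².
ωₙ² = 100, so ωₙ = 10 rad/s.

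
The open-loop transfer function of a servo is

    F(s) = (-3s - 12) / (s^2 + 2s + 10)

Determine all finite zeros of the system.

Set the numerator to zero: -3s - 12 = 0, i.e. -3·(s + 4) = 0.
So s = -4.

s = -4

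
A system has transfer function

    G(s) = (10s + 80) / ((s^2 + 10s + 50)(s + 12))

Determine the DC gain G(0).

G(0) = 2/15 ≈ 0.1333

Set s = 0: G(0) = (80) / (600) = 2/15.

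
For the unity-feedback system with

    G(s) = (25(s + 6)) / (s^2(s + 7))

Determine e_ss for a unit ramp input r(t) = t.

e_ss = 0

G(s) has 2 poles at the origin.
This is a Type 2 system; for a ramp input the steady-state error is zero.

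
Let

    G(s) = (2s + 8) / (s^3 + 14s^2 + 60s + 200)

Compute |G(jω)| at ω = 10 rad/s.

Substitute s = j10: numerator = 8 + j20, denominator = -1200 - j400.
|G(j10)| = |8 + j20| / |-1200 - j400| = 21.541 / 1264.9 ≈ 0.01703.

|G(j10)| ≈ 0.01703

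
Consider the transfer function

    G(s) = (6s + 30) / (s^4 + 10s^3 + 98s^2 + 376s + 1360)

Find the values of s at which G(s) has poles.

The poles are the roots of the denominator s^4 + 10s^3 + 98s^2 + 376s + 1360 = 0.
No real roots exist; factor into two real quadratics: (s^2 + 6s + 34)(s^2 + 4s + 40) = 0.
Each quadratic gives a conjugate pair via the quadratic formula.

s = -3 ± 5j, -2 ± 6j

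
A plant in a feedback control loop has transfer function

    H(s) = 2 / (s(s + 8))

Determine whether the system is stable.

The poles can be read from the denominator factors: s = 0, -8.
Since the simple pole(s) at s = 0 lie on the jω-axis with none in the right half-plane, the system is marginally stable.

marginally stable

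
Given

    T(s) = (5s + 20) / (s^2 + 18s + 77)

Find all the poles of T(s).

s = -11, -7

The poles are the roots of the denominator s^2 + 18s + 77 = 0.
Factoring: (s + 11)(s + 7) = 0, so s = -11 and s = -7.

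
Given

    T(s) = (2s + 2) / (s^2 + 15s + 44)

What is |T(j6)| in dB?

Substitute s = j6: numerator = 2 + j12, denominator = 8 + j90.
|T(j6)| = |2 + j12| / |8 + j90| = 12.166 / 90.355 ≈ 0.1346.
In decibels: 20·log₁₀(0.1346) ≈ -17.4 dB.

|T(j6)|_dB ≈ -17.4 dB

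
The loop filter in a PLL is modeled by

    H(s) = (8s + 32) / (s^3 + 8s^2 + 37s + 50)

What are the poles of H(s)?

The poles are the roots of the denominator s^3 + 8s^2 + 37s + 50 = 0.
Trying s = -2: the polynomial evaluates to 0, so (s + 2) is a factor.
Dividing out leaves s^2 + 6s + 25 = 0.
The quadratic formula then gives s = -3 ± 4j.

s = -3 ± 4j, -2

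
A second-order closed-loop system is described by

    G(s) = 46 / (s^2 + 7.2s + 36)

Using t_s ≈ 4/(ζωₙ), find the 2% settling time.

Comparing s^2 + 7.2s + 36 to s^2 + 2ζωₙs + ωₙ²: ωₙ = 6 rad/s and ζ = 7.2/(2·6) = 0.6.
ζωₙ = 7.2/2 = 3.6, so t_s ≈ 4/(ζωₙ) = 4/3.6 ≈ 1.111 s.

t_s ≈ 1.111 s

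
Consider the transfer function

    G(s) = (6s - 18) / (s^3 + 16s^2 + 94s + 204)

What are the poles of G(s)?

s = -5 + 3j, -5 - 3j, -6

The poles are the roots of the denominator s^3 + 16s^2 + 94s + 204 = 0.
Trying s = -6: the polynomial evaluates to 0, so (s + 6) is a factor.
Dividing out leaves s^2 + 10s + 34 = 0.
The quadratic formula then gives s = -5 ± 3j.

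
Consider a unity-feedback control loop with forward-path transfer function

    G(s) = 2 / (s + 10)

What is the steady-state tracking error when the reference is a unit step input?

G(s) has no poles at the origin.
This is a Type 0 system. Kp = lim_{s→0} G(s) = 2/10 = 1/5.
e_ss = 1/(1 + Kp) = 1/(1 + 1/5) = 5/6 ≈ 0.8333.

e_ss = 0.8333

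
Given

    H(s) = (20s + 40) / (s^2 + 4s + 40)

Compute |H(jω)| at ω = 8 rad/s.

Substitute s = j8: numerator = 40 + j160, denominator = -24 + j32.
|H(j8)| = |40 + j160| / |-24 + j32| = 164.92 / 40 ≈ 4.123.

|H(j8)| ≈ 4.123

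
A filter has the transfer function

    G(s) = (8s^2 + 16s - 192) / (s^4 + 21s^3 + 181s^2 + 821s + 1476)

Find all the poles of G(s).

s = -4 ± 5j, -4, -9

The poles are the roots of the denominator s^4 + 21s^3 + 181s^2 + 821s + 1476 = 0.
Trying s = -4: the polynomial evaluates to 0, so (s + 4) is a factor.
Dividing out leaves s^3 + 17s^2 + 113s + 369 = 0.
This factors further as (s^2 + 8s + 41)(s + 9) = 0.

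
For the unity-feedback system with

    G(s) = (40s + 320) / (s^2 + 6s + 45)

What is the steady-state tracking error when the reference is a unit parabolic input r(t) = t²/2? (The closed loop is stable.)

e_ss = ∞

G(s) has no poles at the origin.
This is a Type 0 system; Ka = lim_{s→0} s^2·G(s) = 0, so the steady-state error for a parabola input is infinite.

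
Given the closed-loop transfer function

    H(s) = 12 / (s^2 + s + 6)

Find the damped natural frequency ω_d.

Comparing s^2 + s + 6 to s^2 + 2ζωₙs + ωₙ²: ωₙ = √6 ≈ 2.449 rad/s and ζ = 1/(2·√6) ≈ 0.2041.
ζωₙ = 1/2 = 0.5, so ω_d = ωₙ√(1−ζ²) = √(ωₙ² − (ζωₙ)²) = √(6 − 0.5²) = √5.75 ≈ 2.398 rad/s.

ω_d ≈ 2.398 rad/s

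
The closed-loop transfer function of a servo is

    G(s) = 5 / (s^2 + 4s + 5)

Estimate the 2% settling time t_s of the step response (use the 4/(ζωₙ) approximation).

Comparing s^2 + 4s + 5 to s^2 + 2ζωₙs + ωₙ²: ωₙ = √5 ≈ 2.236 rad/s and ζ = 4/(2·√5) ≈ 0.8944.
ζωₙ = 4/2 = 2, so t_s ≈ 4/(ζωₙ) = 4/2 = 2 s.

t_s ≈ 2 s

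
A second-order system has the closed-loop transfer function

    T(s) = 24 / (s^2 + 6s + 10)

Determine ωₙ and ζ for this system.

Compare the denominator to the standard form s^2 + 2ζωₙs + ωₙ².
ωₙ² = 10, so ωₙ = √10 ≈ 3.162 rad/s.
2ζωₙ = 6, so ζ = 6/(2·√10) ≈ 0.9487.
With ζ = 0.9487 the response is underdamped.

ωₙ ≈ 3.162 rad/s, ζ ≈ 0.9487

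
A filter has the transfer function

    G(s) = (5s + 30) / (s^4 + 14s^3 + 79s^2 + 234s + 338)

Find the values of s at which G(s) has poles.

The poles are the roots of the denominator s^4 + 14s^3 + 79s^2 + 234s + 338 = 0.
No real roots exist; factor into two real quadratics: (s^2 + 10s + 26)(s^2 + 4s + 13) = 0.
Each quadratic gives a conjugate pair via the quadratic formula.

s = -5 ± j, -2 ± 3j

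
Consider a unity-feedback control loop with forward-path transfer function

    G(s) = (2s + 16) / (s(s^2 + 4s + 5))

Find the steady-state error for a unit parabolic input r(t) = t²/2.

G(s) has one pole at the origin.
This is a Type 1 system; Ka = lim_{s→0} s^2·G(s) = 0, so the steady-state error for a parabola input is infinite.

e_ss = ∞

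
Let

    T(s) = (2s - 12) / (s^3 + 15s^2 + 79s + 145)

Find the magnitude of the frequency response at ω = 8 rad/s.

Substitute s = j8: numerator = -12 + j16, denominator = -815 + j120.
|T(j8)| = |-12 + j16| / |-815 + j120| = 20 / 823.79 ≈ 0.02428.

|T(j8)| ≈ 0.02428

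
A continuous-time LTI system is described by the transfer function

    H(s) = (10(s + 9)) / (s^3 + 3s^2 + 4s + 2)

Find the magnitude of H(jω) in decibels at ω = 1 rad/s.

Substitute s = j1: numerator = 90 + j10, denominator = -1 + j3.
|H(j1)| = |90 + j10| / |-1 + j3| = 90.554 / 3.1623 ≈ 28.64.
In decibels: 20·log₁₀(28.64) ≈ 29.1 dB.

|H(j1)|_dB ≈ 29.1 dB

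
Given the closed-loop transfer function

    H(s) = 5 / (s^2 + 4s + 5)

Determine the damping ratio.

ζ ≈ 0.8944

Compare the denominator to the standard form s^2 + 2ζωₙs + ωₙ².
ωₙ² = 5, so ωₙ = √5 ≈ 2.236 rad/s.
2ζωₙ = 4, so ζ = 4/(2·√5) ≈ 0.8944.
With ζ = 0.8944 the response is underdamped.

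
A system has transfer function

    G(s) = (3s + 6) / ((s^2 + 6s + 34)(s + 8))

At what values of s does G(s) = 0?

s = -2

Set the numerator to zero: 3s + 6 = 0, i.e. 3·(s + 2) = 0.
So s = -2.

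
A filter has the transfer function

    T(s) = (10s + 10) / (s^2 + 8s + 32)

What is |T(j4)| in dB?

|T(j4)|_dB ≈ 1.23 dB

Substitute s = j4: numerator = 10 + j40, denominator = 16 + j32.
|T(j4)| = |10 + j40| / |16 + j32| = 41.231 / 35.777 ≈ 1.152.
In decibels: 20·log₁₀(1.152) ≈ 1.23 dB.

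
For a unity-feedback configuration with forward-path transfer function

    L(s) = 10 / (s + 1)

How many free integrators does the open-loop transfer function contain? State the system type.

Type 0

The denominator has no factor of s at the origin — no free integrator — so this is a Type 0 system.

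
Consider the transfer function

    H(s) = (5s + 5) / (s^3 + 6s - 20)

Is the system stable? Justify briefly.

The denominator s^3 + 6s - 20 factors as (s^2 + 2s + 10)(s - 2), giving poles at s = -1 ± 3j, 2.
Since the pole(s) at s = 2 lie in the right half-plane, the system is unstable.

unstable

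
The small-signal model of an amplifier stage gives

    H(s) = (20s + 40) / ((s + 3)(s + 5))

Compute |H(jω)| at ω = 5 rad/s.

Substitute s = j5: numerator = 40 + j100, denominator = -10 + j40.
|H(j5)| = |40 + j100| / |-10 + j40| = 107.70 / 41.231 ≈ 2.612.

|H(j5)| ≈ 2.612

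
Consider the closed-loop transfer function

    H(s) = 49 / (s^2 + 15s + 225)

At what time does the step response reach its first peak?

Comparing s^2 + 15s + 225 to s^2 + 2ζωₙs + ωₙ²: ωₙ = 15 rad/s and ζ = 15/(2·15) = 0.5.
ζωₙ = 15/2 = 7.5, so ω_d = ωₙ√(1−ζ²) = √(ωₙ² − (ζωₙ)²) = √(225 − 7.5²) = √168.75 ≈ 12.99 rad/s.
t_p = π/ω_d = π/12.99 ≈ 0.2418 s.

t_p ≈ 0.2418 s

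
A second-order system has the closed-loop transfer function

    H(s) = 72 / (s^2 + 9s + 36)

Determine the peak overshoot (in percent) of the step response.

Comparing s^2 + 9s + 36 to s^2 + 2ζωₙs + ωₙ²: ωₙ = 6 rad/s and ζ = 9/(2·6) = 0.75.
%OS = 100·exp(−πζ/√(1−ζ²)) = 100·exp(−π·0.75/√(1−0.75²)) ≈ 2.84%.

%OS ≈ 2.84%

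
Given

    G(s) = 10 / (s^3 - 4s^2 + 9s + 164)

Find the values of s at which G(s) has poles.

The poles are the roots of the denominator s^3 - 4s^2 + 9s + 164 = 0.
Trying s = -4: the polynomial evaluates to 0, so (s + 4) is a factor.
Dividing out leaves s^2 - 8s + 41 = 0.
The quadratic formula then gives s = 4 ± 5j.

s = 4 + 5j, 4 - 5j, -4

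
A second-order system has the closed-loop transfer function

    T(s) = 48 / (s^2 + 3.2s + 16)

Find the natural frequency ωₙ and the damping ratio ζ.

Compare the denominator to the standard form s^2 + 2ζωₙs + ωₙ².
ωₙ² = 16, so ωₙ = 4 rad/s.
2ζωₙ = 3.2, so ζ = 3.2/(2·4) = 0.4.
With ζ = 0.4 the response is underdamped.

ωₙ = 4 rad/s, ζ = 0.4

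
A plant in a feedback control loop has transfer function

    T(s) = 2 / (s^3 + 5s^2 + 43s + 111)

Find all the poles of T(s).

The poles are the roots of the denominator s^3 + 5s^2 + 43s + 111 = 0.
Trying s = -3: the polynomial evaluates to 0, so (s + 3) is a factor.
Dividing out leaves s^2 + 2s + 37 = 0.
The quadratic formula then gives s = -1 ± 6j.

s = -1 + 6j, -1 - 6j, -3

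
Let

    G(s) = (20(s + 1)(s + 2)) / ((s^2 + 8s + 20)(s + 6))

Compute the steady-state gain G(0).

G(0) = 1/3 ≈ 0.3333

At s = 0 each factor (s + a) contributes a and each (s^2 + bs + c) contributes c.
G(0) = 20·(1) · (2) / ((20) · (6)) = 40/120 = 1/3.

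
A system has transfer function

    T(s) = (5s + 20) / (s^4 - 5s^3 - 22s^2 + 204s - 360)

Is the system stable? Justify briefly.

unstable

The denominator s^4 - 5s^3 - 22s^2 + 204s - 360 factors as (s - 3)(s^2 - 8s + 20)(s + 6), giving poles at s = 3, 4 ± 2j, -6.
Since the pole(s) at s = 3, 4 + 2j, 4 - 2j lie in the right half-plane, the system is unstable.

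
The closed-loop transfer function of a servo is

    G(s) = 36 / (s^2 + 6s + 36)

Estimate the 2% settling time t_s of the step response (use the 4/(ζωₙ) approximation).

t_s ≈ 1.333 s

Comparing s^2 + 6s + 36 to s^2 + 2ζωₙs + ωₙ²: ωₙ = 6 rad/s and ζ = 6/(2·6) = 0.5.
ζωₙ = 6/2 = 3, so t_s ≈ 4/(ζωₙ) = 4/3 ≈ 1.333 s.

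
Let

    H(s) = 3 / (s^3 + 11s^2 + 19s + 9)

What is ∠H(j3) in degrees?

At s = j3: numerator = 3, denominator = -90 + j30.
∠H = ∠num − ∠den = 0° − (161.57°) = -161.6°.

∠H(j3) ≈ -161.6°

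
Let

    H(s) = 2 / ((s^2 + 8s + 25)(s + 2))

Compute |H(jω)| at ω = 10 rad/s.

Substitute s = j10: numerator = 2, denominator = -950 - j590.
|H(j10)| = |2| / |-950 - j590| = 2 / 1118.3 ≈ 0.001788.

|H(j10)| ≈ 0.001788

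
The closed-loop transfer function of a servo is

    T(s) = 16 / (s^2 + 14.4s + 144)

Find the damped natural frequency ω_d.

Comparing s^2 + 14.4s + 144 to s^2 + 2ζωₙs + ωₙ²: ωₙ = 12 rad/s and ζ = 14.4/(2·12) = 0.6.
ζωₙ = 14.4/2 = 7.2, so ω_d = ωₙ√(1−ζ²) = √(ωₙ² − (ζωₙ)²) = √(144 − 7.2²) = √92.16 = 9.600 rad/s.

ω_d = 9.600 rad/s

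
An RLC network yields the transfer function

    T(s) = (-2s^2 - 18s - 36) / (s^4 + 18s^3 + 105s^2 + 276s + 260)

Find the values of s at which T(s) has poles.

s = -3 ± 2j, -10, -2

The poles are the roots of the denominator s^4 + 18s^3 + 105s^2 + 276s + 260 = 0.
Trying s = -10: the polynomial evaluates to 0, so (s + 10) is a factor.
Dividing out leaves s^3 + 8s^2 + 25s + 26 = 0.
This factors further as (s^2 + 6s + 13)(s + 2) = 0.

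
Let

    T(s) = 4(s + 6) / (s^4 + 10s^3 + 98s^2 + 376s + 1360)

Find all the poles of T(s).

The poles are the roots of the denominator s^4 + 10s^3 + 98s^2 + 376s + 1360 = 0.
No real roots exist; factor into two real quadratics: (s^2 + 4s + 40)(s^2 + 6s + 34) = 0.
Each quadratic gives a conjugate pair via the quadratic formula.

s = -2 ± 6j, -3 ± 5j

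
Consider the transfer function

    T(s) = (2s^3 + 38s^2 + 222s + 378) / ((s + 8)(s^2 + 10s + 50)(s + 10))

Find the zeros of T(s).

s = -3, -9, -7

Set the numerator to zero: 2s^3 + 38s^2 + 222s + 378 = 0, i.e. 2·(s^3 + 19s^2 + 111s + 189) = 0.
Factoring: (s + 3)(s + 9)(s + 7) = 0.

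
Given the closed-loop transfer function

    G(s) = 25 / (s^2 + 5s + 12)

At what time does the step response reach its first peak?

Comparing s^2 + 5s + 12 to s^2 + 2ζωₙs + ωₙ²: ωₙ = √12 ≈ 3.464 rad/s and ζ = 5/(2·√12) ≈ 0.7217.
ζωₙ = 5/2 = 2.5, so ω_d = ωₙ√(1−ζ²) = √(ωₙ² − (ζωₙ)²) = √(12 − 2.5²) = √5.75 ≈ 2.398 rad/s.
t_p = π/ω_d = π/2.398 ≈ 1.310 s.

t_p ≈ 1.310 s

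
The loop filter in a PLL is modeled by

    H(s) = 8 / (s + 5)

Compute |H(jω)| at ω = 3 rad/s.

Substitute s = j3: numerator = 8, denominator = 5 + j3.
|H(j3)| = |8| / |5 + j3| = 8 / 5.8310 ≈ 1.372.

|H(j3)| ≈ 1.372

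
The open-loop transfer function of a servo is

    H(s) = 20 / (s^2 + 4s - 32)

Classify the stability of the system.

unstable

The denominator s^2 + 4s - 32 factors as (s - 4)(s + 8), giving poles at s = 4, -8.
Since the pole(s) at s = 4 lie in the right half-plane, the system is unstable.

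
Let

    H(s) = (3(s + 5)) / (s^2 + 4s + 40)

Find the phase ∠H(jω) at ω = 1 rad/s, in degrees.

At s = j1: numerator = 15 + j3, denominator = 39 + j4.
∠H = ∠num − ∠den = 11.310° − (5.8560°) = 5.454°.

∠H(j1) ≈ 5.454°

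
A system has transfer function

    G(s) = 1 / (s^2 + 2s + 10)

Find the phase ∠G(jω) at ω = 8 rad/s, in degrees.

∠G(j8) ≈ -163.5°

At s = j8: numerator = 1, denominator = -54 + j16.
∠G = ∠num − ∠den = 0° − (163.50°) = -163.5°.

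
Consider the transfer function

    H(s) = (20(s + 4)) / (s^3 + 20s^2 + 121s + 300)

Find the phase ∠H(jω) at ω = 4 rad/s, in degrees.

∠H(j4) ≈ -47.73°

At s = j4: numerator = 80 + j80, denominator = -20 + j420.
∠H = ∠num − ∠den = 45° − (92.726°) = -47.73°.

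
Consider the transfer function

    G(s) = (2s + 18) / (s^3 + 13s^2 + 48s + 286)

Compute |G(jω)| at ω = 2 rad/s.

|G(j2)| ≈ 0.07376

Substitute s = j2: numerator = 18 + j4, denominator = 234 + j88.
|G(j2)| = |18 + j4| / |234 + j88| = 18.439 / 250 ≈ 0.07376.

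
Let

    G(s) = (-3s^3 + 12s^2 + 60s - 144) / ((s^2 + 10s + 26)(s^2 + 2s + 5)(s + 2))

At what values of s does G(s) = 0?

s = 6, -4, 2

Set the numerator to zero: -3s^3 + 12s^2 + 60s - 144 = 0, i.e. -3·(s^3 - 4s^2 - 20s + 48) = 0.
Factoring: (s - 6)(s + 4)(s - 2) = 0.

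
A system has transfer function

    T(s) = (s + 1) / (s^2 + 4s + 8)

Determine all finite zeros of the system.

Set the numerator to zero: s + 1 = 0.
So s = -1.

s = -1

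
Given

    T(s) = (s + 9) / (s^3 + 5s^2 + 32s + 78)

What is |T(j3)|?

|T(j3)| ≈ 0.1240

Substitute s = j3: numerator = 9 + j3, denominator = 33 + j69.
|T(j3)| = |9 + j3| / |33 + j69| = 9.4868 / 76.485 ≈ 0.1240.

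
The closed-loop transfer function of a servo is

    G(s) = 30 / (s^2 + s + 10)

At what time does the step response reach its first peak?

Comparing s^2 + s + 10 to s^2 + 2ζωₙs + ωₙ²: ωₙ = √10 ≈ 3.162 rad/s and ζ = 1/(2·√10) ≈ 0.1581.
ζωₙ = 1/2 = 0.5, so ω_d = ωₙ√(1−ζ²) = √(ωₙ² − (ζωₙ)²) = √(10 − 0.5²) = √9.75 ≈ 3.122 rad/s.
t_p = π/ω_d = π/3.122 ≈ 1.006 s.

t_p ≈ 1.006 s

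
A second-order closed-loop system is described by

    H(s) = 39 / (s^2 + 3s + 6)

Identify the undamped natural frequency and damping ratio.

Compare the denominator to the standard form s^2 + 2ζωₙs + ωₙ².
ωₙ² = 6, so ωₙ = √6 ≈ 2.449 rad/s.
2ζωₙ = 3, so ζ = 3/(2·√6) ≈ 0.6124.

ωₙ ≈ 2.449 rad/s, ζ ≈ 0.6124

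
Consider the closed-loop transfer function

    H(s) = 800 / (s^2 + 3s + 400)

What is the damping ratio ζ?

Compare the denominator to the standard form s^2 + 2ζωₙs + ωₙ².
ωₙ² = 400, so ωₙ = 20 rad/s.
2ζωₙ = 3, so ζ = 3/(2·20) = 0.075.

ζ = 0.075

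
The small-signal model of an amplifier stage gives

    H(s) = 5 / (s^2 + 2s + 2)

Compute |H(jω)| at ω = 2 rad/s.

Substitute s = j2: numerator = 5, denominator = -2 + j4.
|H(j2)| = |5| / |-2 + j4| = 5 / 4.4721 ≈ 1.118.

|H(j2)| ≈ 1.118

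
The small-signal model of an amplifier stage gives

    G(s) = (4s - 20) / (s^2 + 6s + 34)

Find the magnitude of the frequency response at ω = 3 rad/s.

Substitute s = j3: numerator = -20 + j12, denominator = 25 + j18.
|G(j3)| = |-20 + j12| / |25 + j18| = 23.324 / 30.806 ≈ 0.7571.

|G(j3)| ≈ 0.7571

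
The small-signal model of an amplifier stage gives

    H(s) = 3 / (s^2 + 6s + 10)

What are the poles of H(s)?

The poles are the roots of the denominator s^2 + 6s + 10 = 0.
Using the quadratic formula: s = (-6 ± √(-4))/2 = -3 ± 1j.

s = -3 + j, -3 - j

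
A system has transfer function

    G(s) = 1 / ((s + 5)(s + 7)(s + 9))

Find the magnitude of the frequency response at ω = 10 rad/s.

|G(j10)| ≈ 0.0005446

Substitute s = j10: numerator = 1, denominator = -1785 + j430.
|G(j10)| = |1| / |-1785 + j430| = 1 / 1836.1 ≈ 0.0005446.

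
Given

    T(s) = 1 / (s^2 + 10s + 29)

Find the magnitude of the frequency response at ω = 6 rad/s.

|T(j6)| ≈ 0.01655

Substitute s = j6: numerator = 1, denominator = -7 + j60.
|T(j6)| = |1| / |-7 + j60| = 1 / 60.407 ≈ 0.01655.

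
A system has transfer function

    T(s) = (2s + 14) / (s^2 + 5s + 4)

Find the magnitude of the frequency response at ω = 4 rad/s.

|T(j4)| ≈ 0.6913

Substitute s = j4: numerator = 14 + j8, denominator = -12 + j20.
|T(j4)| = |14 + j8| / |-12 + j20| = 16.125 / 23.324 ≈ 0.6913.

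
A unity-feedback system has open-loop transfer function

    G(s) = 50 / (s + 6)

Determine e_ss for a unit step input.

e_ss = 0.1071

G(s) has no poles at the origin.
This is a Type 0 system. Kp = lim_{s→0} G(s) = 50/6 = 25/3.
e_ss = 1/(1 + Kp) = 1/(1 + 25/3) = 3/28 ≈ 0.1071.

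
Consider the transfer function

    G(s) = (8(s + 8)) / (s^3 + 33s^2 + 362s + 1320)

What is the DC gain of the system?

G(0) = 8/165 ≈ 0.04848

Set s = 0: G(0) = (64) / (1320) = 8/165.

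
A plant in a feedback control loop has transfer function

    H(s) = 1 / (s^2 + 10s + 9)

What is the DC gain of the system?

Set s = 0: H(0) = (1) / (9) = 1/9.

H(0) = 1/9 ≈ 0.1111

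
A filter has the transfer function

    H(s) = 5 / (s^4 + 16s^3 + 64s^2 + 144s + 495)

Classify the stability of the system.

marginally stable

The denominator s^4 + 16s^3 + 64s^2 + 144s + 495 factors as (s^2 + 9)(s + 5)(s + 11), giving poles at s = 3j, -3j, -5, -11.
Since the simple pole(s) at s = ±3j lie on the jω-axis with none in the right half-plane, the system is marginally stable.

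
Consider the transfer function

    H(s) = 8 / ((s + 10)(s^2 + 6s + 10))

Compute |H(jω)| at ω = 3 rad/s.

|H(j3)| ≈ 0.04250

Substitute s = j3: numerator = 8, denominator = -44 + j183.
|H(j3)| = |8| / |-44 + j183| = 8 / 188.22 ≈ 0.04250.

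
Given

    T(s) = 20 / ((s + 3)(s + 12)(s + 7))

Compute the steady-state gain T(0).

Set s = 0: T(0) = (20) / (252) = 5/63.

T(0) = 5/63 ≈ 0.07937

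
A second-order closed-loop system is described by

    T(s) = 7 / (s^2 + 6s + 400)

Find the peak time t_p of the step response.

t_p ≈ 0.1589 s

Comparing s^2 + 6s + 400 to s^2 + 2ζωₙs + ωₙ²: ωₙ = 20 rad/s and ζ = 6/(2·20) = 0.15.
ζωₙ = 6/2 = 3, so ω_d = ωₙ√(1−ζ²) = √(ωₙ² − (ζωₙ)²) = √(400 − 3²) = √391 ≈ 19.77 rad/s.
t_p = π/ω_d = π/19.77 ≈ 0.1589 s.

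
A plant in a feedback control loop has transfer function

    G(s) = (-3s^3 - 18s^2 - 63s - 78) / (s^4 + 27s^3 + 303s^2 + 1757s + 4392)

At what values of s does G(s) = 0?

s = -2, -2 ± 3j

Set the numerator to zero: -3s^3 - 18s^2 - 63s - 78 = 0, i.e. -3·(s^3 + 6s^2 + 21s + 26) = 0.
Factoring: (s + 2)(s^2 + 4s + 13) = 0.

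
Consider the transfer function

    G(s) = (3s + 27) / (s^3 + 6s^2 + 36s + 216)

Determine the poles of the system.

The poles are the roots of the denominator s^3 + 6s^2 + 36s + 216 = 0.
Trying s = -6: the polynomial evaluates to 0, so (s + 6) is a factor.
Dividing out leaves s^2 + 36 = 0.
The quadratic formula then gives s = 0 ± 6j.

s = 6j, -6j, -6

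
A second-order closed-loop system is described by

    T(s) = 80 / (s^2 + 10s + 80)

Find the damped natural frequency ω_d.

Comparing s^2 + 10s + 80 to s^2 + 2ζωₙs + ωₙ²: ωₙ = √80 ≈ 8.944 rad/s and ζ = 10/(2·√80) ≈ 0.5590.
ζωₙ = 10/2 = 5, so ω_d = ωₙ√(1−ζ²) = √(ωₙ² − (ζωₙ)²) = √(80 − 5²) = √55 ≈ 7.416 rad/s.

ω_d ≈ 7.416 rad/s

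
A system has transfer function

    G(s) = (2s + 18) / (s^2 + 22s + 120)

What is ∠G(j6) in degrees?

∠G(j6) ≈ -23.84°

At s = j6: numerator = 18 + j12, denominator = 84 + j132.
∠G = ∠num − ∠den = 33.690° − (57.529°) = -23.84°.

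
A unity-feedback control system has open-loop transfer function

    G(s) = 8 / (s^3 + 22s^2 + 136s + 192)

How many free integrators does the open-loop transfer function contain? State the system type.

The denominator has no factor of s at the origin — no free integrator — so this is a Type 0 system.

Type 0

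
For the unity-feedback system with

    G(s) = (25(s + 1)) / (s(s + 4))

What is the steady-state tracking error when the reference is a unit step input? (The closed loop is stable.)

G(s) has one pole at the origin.
This is a Type 1 system; for a step input the steady-state error is zero.

e_ss = 0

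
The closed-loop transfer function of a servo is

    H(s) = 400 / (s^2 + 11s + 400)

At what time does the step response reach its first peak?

t_p ≈ 0.1634 s

Comparing s^2 + 11s + 400 to s^2 + 2ζωₙs + ωₙ²: ωₙ = 20 rad/s and ζ = 11/(2·20) = 0.275.
ζωₙ = 11/2 = 5.5, so ω_d = ωₙ√(1−ζ²) = √(ωₙ² − (ζωₙ)²) = √(400 − 5.5²) = √369.75 ≈ 19.23 rad/s.
t_p = π/ω_d = π/19.23 ≈ 0.1634 s.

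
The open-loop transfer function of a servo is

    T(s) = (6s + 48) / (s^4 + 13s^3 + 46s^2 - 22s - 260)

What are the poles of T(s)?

The poles are the roots of the denominator s^4 + 13s^3 + 46s^2 - 22s - 260 = 0.
Trying s = -5: the polynomial evaluates to 0, so (s + 5) is a factor.
Dividing out leaves s^3 + 8s^2 + 6s - 52 = 0.
This factors further as (s^2 + 10s + 26)(s - 2) = 0.

s = -5 ± j, -5, 2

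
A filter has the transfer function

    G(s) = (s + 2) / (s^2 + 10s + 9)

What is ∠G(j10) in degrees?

∠G(j10) ≈ -53.61°

At s = j10: numerator = 2 + j10, denominator = -91 + j100.
∠G = ∠num − ∠den = 78.690° − (132.30°) = -53.61°.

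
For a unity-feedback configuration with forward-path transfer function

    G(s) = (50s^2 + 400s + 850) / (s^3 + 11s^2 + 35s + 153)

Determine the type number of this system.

Type 0

The denominator has no factor of s at the origin — no free integrator — so this is a Type 0 system.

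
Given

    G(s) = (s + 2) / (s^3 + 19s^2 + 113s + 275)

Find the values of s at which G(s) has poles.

s = -4 + 3j, -4 - 3j, -11

The poles are the roots of the denominator s^3 + 19s^2 + 113s + 275 = 0.
Trying s = -11: the polynomial evaluates to 0, so (s + 11) is a factor.
Dividing out leaves s^2 + 8s + 25 = 0.
The quadratic formula then gives s = -4 ± 3j.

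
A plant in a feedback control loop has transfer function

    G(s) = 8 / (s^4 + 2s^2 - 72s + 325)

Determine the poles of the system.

s = 3 + 2j, 3 - 2j, -3 + 4j, -3 - 4j

The poles are the roots of the denominator s^4 + 2s^2 - 72s + 325 = 0.
No real roots exist; factor into two real quadratics: (s^2 - 6s + 13)(s^2 + 6s + 25) = 0.
Each quadratic gives a conjugate pair via the quadratic formula.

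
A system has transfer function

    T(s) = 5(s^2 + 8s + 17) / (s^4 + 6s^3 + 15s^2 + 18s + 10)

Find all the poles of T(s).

The poles are the roots of the denominator s^4 + 6s^3 + 15s^2 + 18s + 10 = 0.
No real roots exist; factor into two real quadratics: (s^2 + 4s + 5)(s^2 + 2s + 2) = 0.
Each quadratic gives a conjugate pair via the quadratic formula.

s = -2 ± j, -1 ± j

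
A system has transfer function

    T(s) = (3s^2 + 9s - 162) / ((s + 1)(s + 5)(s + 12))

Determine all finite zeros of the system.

s = -9, 6

Set the numerator to zero: 3s^2 + 9s - 162 = 0, i.e. 3·(s^2 + 3s - 54) = 0.
Factoring: (s + 9)(s - 6) = 0.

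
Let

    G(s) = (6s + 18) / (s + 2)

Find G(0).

G(0) = 9

Set s = 0: G(0) = (18) / (2) = 9.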